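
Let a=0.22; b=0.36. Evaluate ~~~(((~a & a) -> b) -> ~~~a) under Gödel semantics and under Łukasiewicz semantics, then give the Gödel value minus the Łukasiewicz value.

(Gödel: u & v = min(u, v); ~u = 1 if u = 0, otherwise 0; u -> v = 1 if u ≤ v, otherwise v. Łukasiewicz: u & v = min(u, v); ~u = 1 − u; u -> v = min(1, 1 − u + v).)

Gödel evaluation:
  ~a: Gödel ¬ of 0.22 = 0 (operand ≠ 0)
  (~a & a) = min(0, 0.22) = 0
  ((~a & a) -> b): 0 ≤ 0.36, so result = 1
  ~a: Gödel ¬ of 0.22 = 0 (operand ≠ 0)
  ~~a: Gödel ¬ of 0 = 1 (operand is 0)
  ~~~a: Gödel ¬ of 1 = 0 (operand ≠ 0)
  (((~a & a) -> b) -> ~~~a): 1 > 0, so result = 0
  ~(((~a & a) -> b) -> ~~~a): Gödel ¬ of 0 = 1 (operand is 0)
  ~~(((~a & a) -> b) -> ~~~a): Gödel ¬ of 1 = 0 (operand ≠ 0)
  ~~~(((~a & a) -> b) -> ~~~a): Gödel ¬ of 0 = 1 (operand is 0)
  Gödel value = 1
Łukasiewicz evaluation:
  ~a: Łukasiewicz ¬ gives 1 − 0.22 = 0.78
  (~a & a) = min(0.78, 0.22) = 0.22
  ((~a & a) -> b): min(1, 1 − 0.22 + 0.36) = 1
  ~a: Łukasiewicz ¬ gives 1 − 0.22 = 0.78
  ~~a: Łukasiewicz ¬ gives 1 − 0.78 = 0.22
  ~~~a: Łukasiewicz ¬ gives 1 − 0.22 = 0.78
  (((~a & a) -> b) -> ~~~a): min(1, 1 − 1 + 0.78) = 0.78
  ~(((~a & a) -> b) -> ~~~a): Łukasiewicz ¬ gives 1 − 0.78 = 0.22
  ~~(((~a & a) -> b) -> ~~~a): Łukasiewicz ¬ gives 1 − 0.22 = 0.78
  ~~~(((~a & a) -> b) -> ~~~a): Łukasiewicz ¬ gives 1 − 0.78 = 0.22
  Łukasiewicz value = 0.22
Difference: 1 − 0.22 = 0.78

0.78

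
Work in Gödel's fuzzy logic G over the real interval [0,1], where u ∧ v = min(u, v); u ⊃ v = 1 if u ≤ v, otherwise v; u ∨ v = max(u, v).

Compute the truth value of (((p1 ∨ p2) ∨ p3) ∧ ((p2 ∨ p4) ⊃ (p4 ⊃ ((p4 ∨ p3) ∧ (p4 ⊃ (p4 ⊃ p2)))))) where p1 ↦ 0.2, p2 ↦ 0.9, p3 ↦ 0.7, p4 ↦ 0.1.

(p1 ∨ p2) = max(0.2, 0.9) = 0.9
((p1 ∨ p2) ∨ p3) = max(0.9, 0.7) = 0.9
(p2 ∨ p4) = max(0.9, 0.1) = 0.9
(p4 ∨ p3) = max(0.1, 0.7) = 0.7
(p4 ⊃ p2): 0.1 ≤ 0.9, so result = 1
(p4 ⊃ (p4 ⊃ p2)): 0.1 ≤ 1, so result = 1
((p4 ∨ p3) ∧ (p4 ⊃ (p4 ⊃ p2))) = min(0.7, 1) = 0.7
(p4 ⊃ ((p4 ∨ p3) ∧ (p4 ⊃ (p4 ⊃ p2)))): 0.1 ≤ 0.7, so result = 1
((p2 ∨ p4) ⊃ (p4 ⊃ ((p4 ∨ p3) ∧ (p4 ⊃ (p4 ⊃ p2))))): 0.9 ≤ 1, so result = 1
(((p1 ∨ p2) ∨ p3) ∧ ((p2 ∨ p4) ⊃ (p4 ⊃ ((p4 ∨ p3) ∧ (p4 ⊃ (p4 ⊃ p2)))))) = min(0.9, 1) = 0.9

0.90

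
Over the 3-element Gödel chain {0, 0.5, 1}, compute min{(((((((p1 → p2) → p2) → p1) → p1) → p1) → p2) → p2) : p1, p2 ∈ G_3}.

The minimum is attained at p1 = 0, p2 = 0.5:
  (p1 → p2): 0 ≤ 0.5, so result = 1
  ((p1 → p2) → p2): 1 > 0.5, so result = 0.5
  (((p1 → p2) → p2) → p1): 0.5 > 0, so result = 0
  ((((p1 → p2) → p2) → p1) → p1): 0 ≤ 0, so result = 1
  (((((p1 → p2) → p2) → p1) → p1) → p1): 1 > 0, so result = 0
  ((((((p1 → p2) → p2) → p1) → p1) → p1) → p2): 0 ≤ 0.5, so result = 1
  (((((((p1 → p2) → p2) → p1) → p1) → p1) → p2) → p2): 1 > 0.5, so result = 0.5
Checking all 9 assignments confirms none give a value below 0.50.

0.50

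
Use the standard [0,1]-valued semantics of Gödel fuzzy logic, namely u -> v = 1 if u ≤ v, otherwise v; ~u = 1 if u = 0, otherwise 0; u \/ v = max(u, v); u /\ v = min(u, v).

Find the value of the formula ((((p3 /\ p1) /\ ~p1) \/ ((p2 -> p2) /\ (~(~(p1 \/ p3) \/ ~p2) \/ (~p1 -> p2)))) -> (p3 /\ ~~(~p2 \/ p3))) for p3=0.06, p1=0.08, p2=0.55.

(p3 /\ p1) = min(0.06, 0.08) = 0.06
~p1: Gödel ¬ of 0.08 = 0 (operand ≠ 0)
((p3 /\ p1) /\ ~p1) = min(0.06, 0) = 0
(p2 -> p2): 0.55 ≤ 0.55, so result = 1
(p1 \/ p3) = max(0.08, 0.06) = 0.08
~(p1 \/ p3): Gödel ¬ of 0.08 = 0 (operand ≠ 0)
~p2: Gödel ¬ of 0.55 = 0 (operand ≠ 0)
(~(p1 \/ p3) \/ ~p2) = max(0, 0) = 0
~(~(p1 \/ p3) \/ ~p2): Gödel ¬ of 0 = 1 (operand is 0)
~p1: Gödel ¬ of 0.08 = 0 (operand ≠ 0)
(~p1 -> p2): 0 ≤ 0.55, so result = 1
(~(~(p1 \/ p3) \/ ~p2) \/ (~p1 -> p2)) = max(1, 1) = 1
((p2 -> p2) /\ (~(~(p1 \/ p3) \/ ~p2) \/ (~p1 -> p2))) = min(1, 1) = 1
(((p3 /\ p1) /\ ~p1) \/ ((p2 -> p2) /\ (~(~(p1 \/ p3) \/ ~p2) \/ (~p1 -> p2)))) = max(0, 1) = 1
~p2: Gödel ¬ of 0.55 = 0 (operand ≠ 0)
(~p2 \/ p3) = max(0, 0.06) = 0.06
~(~p2 \/ p3): Gödel ¬ of 0.06 = 0 (operand ≠ 0)
~~(~p2 \/ p3): Gödel ¬ of 0 = 1 (operand is 0)
(p3 /\ ~~(~p2 \/ p3)) = min(0.06, 1) = 0.06
((((p3 /\ p1) /\ ~p1) \/ ((p2 -> p2) /\ (~(~(p1 \/ p3) \/ ~p2) \/ (~p1 -> p2)))) -> (p3 /\ ~~(~p2 \/ p3))): 1 > 0.06, so result = 0.06

0.06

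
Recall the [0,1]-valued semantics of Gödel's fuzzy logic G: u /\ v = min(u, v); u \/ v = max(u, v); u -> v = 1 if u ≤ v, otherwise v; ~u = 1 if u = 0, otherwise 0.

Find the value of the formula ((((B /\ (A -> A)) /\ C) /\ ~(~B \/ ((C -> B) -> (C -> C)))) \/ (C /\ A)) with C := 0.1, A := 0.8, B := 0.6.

(A -> A): 0.8 ≤ 0.8, so result = 1
(B /\ (A -> A)) = min(0.6, 1) = 0.6
((B /\ (A -> A)) /\ C) = min(0.6, 0.1) = 0.1
~B: Gödel ¬ of 0.6 = 0 (operand ≠ 0)
(C -> B): 0.1 ≤ 0.6, so result = 1
(C -> C): 0.1 ≤ 0.1, so result = 1
((C -> B) -> (C -> C)): 1 ≤ 1, so result = 1
(~B \/ ((C -> B) -> (C -> C))) = max(0, 1) = 1
~(~B \/ ((C -> B) -> (C -> C))): Gödel ¬ of 1 = 0 (operand ≠ 0)
(((B /\ (A -> A)) /\ C) /\ ~(~B \/ ((C -> B) -> (C -> C)))) = min(0.1, 0) = 0
(C /\ A) = min(0.1, 0.8) = 0.1
((((B /\ (A -> A)) /\ C) /\ ~(~B \/ ((C -> B) -> (C -> C)))) \/ (C /\ A)) = max(0, 0.1) = 0.1

0.10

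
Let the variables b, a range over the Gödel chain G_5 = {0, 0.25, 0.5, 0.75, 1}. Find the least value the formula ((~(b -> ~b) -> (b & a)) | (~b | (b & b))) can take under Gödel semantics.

0.25

The minimum is attained at b = 0.25, a = 0:
  ~b: Gödel ¬ of 0.25 = 0 (operand ≠ 0)
  (b -> ~b): 0.25 > 0, so result = 0
  ~(b -> ~b): Gödel ¬ of 0 = 1 (operand is 0)
  (b & a) = min(0.25, 0) = 0
  (~(b -> ~b) -> (b & a)): 1 > 0, so result = 0
  ~b: Gödel ¬ of 0.25 = 0 (operand ≠ 0)
  (b & b) = min(0.25, 0.25) = 0.25
  (~b | (b & b)) = max(0, 0.25) = 0.25
  ((~(b -> ~b) -> (b & a)) | (~b | (b & b))) = max(0, 0.25) = 0.25
Checking all 25 assignments confirms none give a value below 0.25.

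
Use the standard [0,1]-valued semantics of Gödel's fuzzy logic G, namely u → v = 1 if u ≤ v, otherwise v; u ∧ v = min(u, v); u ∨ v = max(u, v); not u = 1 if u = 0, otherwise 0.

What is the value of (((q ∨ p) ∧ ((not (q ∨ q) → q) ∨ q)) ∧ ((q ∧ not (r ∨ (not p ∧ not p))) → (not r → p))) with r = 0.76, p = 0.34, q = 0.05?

0.34

(q ∨ p) = max(0.05, 0.34) = 0.34
(q ∨ q) = max(0.05, 0.05) = 0.05
not (q ∨ q): Gödel ¬ of 0.05 = 0 (operand ≠ 0)
(not (q ∨ q) → q): 0 ≤ 0.05, so result = 1
((not (q ∨ q) → q) ∨ q) = max(1, 0.05) = 1
((q ∨ p) ∧ ((not (q ∨ q) → q) ∨ q)) = min(0.34, 1) = 0.34
not p: Gödel ¬ of 0.34 = 0 (operand ≠ 0)
not p: Gödel ¬ of 0.34 = 0 (operand ≠ 0)
(not p ∧ not p) = min(0, 0) = 0
(r ∨ (not p ∧ not p)) = max(0.76, 0) = 0.76
not (r ∨ (not p ∧ not p)): Gödel ¬ of 0.76 = 0 (operand ≠ 0)
(q ∧ not (r ∨ (not p ∧ not p))) = min(0.05, 0) = 0
not r: Gödel ¬ of 0.76 = 0 (operand ≠ 0)
(not r → p): 0 ≤ 0.34, so result = 1
((q ∧ not (r ∨ (not p ∧ not p))) → (not r → p)): 0 ≤ 1, so result = 1
(((q ∨ p) ∧ ((not (q ∨ q) → q) ∨ q)) ∧ ((q ∧ not (r ∨ (not p ∧ not p))) → (not r → p))) = min(0.34, 1) = 0.34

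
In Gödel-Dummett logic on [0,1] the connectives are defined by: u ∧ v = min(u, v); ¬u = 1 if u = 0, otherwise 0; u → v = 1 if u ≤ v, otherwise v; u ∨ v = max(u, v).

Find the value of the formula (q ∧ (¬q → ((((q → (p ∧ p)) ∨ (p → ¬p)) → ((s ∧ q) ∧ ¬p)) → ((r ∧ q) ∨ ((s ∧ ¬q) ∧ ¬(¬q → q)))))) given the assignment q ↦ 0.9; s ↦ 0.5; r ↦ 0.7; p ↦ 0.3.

¬q: Gödel ¬ of 0.9 = 0 (operand ≠ 0)
(p ∧ p) = min(0.3, 0.3) = 0.3
(q → (p ∧ p)): 0.9 > 0.3, so result = 0.3
¬p: Gödel ¬ of 0.3 = 0 (operand ≠ 0)
(p → ¬p): 0.3 > 0, so result = 0
((q → (p ∧ p)) ∨ (p → ¬p)) = max(0.3, 0) = 0.3
(s ∧ q) = min(0.5, 0.9) = 0.5
¬p: Gödel ¬ of 0.3 = 0 (operand ≠ 0)
((s ∧ q) ∧ ¬p) = min(0.5, 0) = 0
(((q → (p ∧ p)) ∨ (p → ¬p)) → ((s ∧ q) ∧ ¬p)): 0.3 > 0, so result = 0
(r ∧ q) = min(0.7, 0.9) = 0.7
¬q: Gödel ¬ of 0.9 = 0 (operand ≠ 0)
(s ∧ ¬q) = min(0.5, 0) = 0
¬q: Gödel ¬ of 0.9 = 0 (operand ≠ 0)
(¬q → q): 0 ≤ 0.9, so result = 1
¬(¬q → q): Gödel ¬ of 1 = 0 (operand ≠ 0)
((s ∧ ¬q) ∧ ¬(¬q → q)) = min(0, 0) = 0
((r ∧ q) ∨ ((s ∧ ¬q) ∧ ¬(¬q → q))) = max(0.7, 0) = 0.7
((((q → (p ∧ p)) ∨ (p → ¬p)) → ((s ∧ q) ∧ ¬p)) → ((r ∧ q) ∨ ((s ∧ ¬q) ∧ ¬(¬q → q)))): 0 ≤ 0.7, so result = 1
(¬q → ((((q → (p ∧ p)) ∨ (p → ¬p)) → ((s ∧ q) ∧ ¬p)) → ((r ∧ q) ∨ ((s ∧ ¬q) ∧ ¬(¬q → q))))): 0 ≤ 1, so result = 1
(q ∧ (¬q → ((((q → (p ∧ p)) ∨ (p → ¬p)) → ((s ∧ q) ∧ ¬p)) → ((r ∧ q) ∨ ((s ∧ ¬q) ∧ ¬(¬q → q)))))) = min(0.9, 1) = 0.9

0.90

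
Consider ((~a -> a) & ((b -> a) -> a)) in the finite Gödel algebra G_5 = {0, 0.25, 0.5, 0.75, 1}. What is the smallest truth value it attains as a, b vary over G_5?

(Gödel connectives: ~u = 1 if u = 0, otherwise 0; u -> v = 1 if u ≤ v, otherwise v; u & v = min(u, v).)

The minimum is attained at a = 0, b = 0:
  ~a: Gödel ¬ of 0 = 1 (operand is 0)
  (~a -> a): 1 > 0, so result = 0
  (b -> a): 0 ≤ 0, so result = 1
  ((b -> a) -> a): 1 > 0, so result = 0
  ((~a -> a) & ((b -> a) -> a)) = min(0, 0) = 0
Checking all 25 assignments confirms none give a value below 0.00.

0.00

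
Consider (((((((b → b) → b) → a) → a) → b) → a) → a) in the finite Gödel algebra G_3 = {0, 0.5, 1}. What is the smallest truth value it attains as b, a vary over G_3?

The minimum is attained at b = 0, a = 0.5:
  (b → b): 0 ≤ 0, so result = 1
  ((b → b) → b): 1 > 0, so result = 0
  (((b → b) → b) → a): 0 ≤ 0.5, so result = 1
  ((((b → b) → b) → a) → a): 1 > 0.5, so result = 0.5
  (((((b → b) → b) → a) → a) → b): 0.5 > 0, so result = 0
  ((((((b → b) → b) → a) → a) → b) → a): 0 ≤ 0.5, so result = 1
  (((((((b → b) → b) → a) → a) → b) → a) → a): 1 > 0.5, so result = 0.5
Checking all 9 assignments confirms none give a value below 0.50.

0.50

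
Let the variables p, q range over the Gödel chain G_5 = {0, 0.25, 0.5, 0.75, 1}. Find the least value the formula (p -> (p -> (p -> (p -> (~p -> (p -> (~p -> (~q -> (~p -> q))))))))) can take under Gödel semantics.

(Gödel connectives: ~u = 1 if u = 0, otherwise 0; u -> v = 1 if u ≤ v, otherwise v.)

Every assignment gives 1. For instance at p = 0, q = 0:
  ~p: Gödel ¬ of 0 = 1 (operand is 0)
  ~p: Gödel ¬ of 0 = 1 (operand is 0)
  ~q: Gödel ¬ of 0 = 1 (operand is 0)
  ~p: Gödel ¬ of 0 = 1 (operand is 0)
  (~p -> q): 1 > 0, so result = 0
  (~q -> (~p -> q)): 1 > 0, so result = 0
  (~p -> (~q -> (~p -> q))): 1 > 0, so result = 0
  (p -> (~p -> (~q -> (~p -> q)))): 0 ≤ 0, so result = 1
  (~p -> (p -> (~p -> (~q -> (~p -> q))))): 1 ≤ 1, so result = 1
  (p -> (~p -> (p -> (~p -> (~q -> (~p -> q)))))): 0 ≤ 1, so result = 1
  (p -> (p -> (~p -> (p -> (~p -> (~q -> (~p -> q))))))): 0 ≤ 1, so result = 1
  (p -> (p -> (p -> (~p -> (p -> (~p -> (~q -> (~p -> q)))))))): 0 ≤ 1, so result = 1
  (p -> (p -> (p -> (p -> (~p -> (p -> (~p -> (~q -> (~p -> q))))))))): 0 ≤ 1, so result = 1
All 25 assignments give value 1 — the formula is a G_5-tautology.

1.00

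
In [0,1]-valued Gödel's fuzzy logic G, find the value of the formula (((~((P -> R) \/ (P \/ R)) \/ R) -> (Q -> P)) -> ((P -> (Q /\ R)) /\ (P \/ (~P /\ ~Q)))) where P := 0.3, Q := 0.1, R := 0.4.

0.10

(P -> R): 0.3 ≤ 0.4, so result = 1
(P \/ R) = max(0.3, 0.4) = 0.4
((P -> R) \/ (P \/ R)) = max(1, 0.4) = 1
~((P -> R) \/ (P \/ R)): Gödel ¬ of 1 = 0 (operand ≠ 0)
(~((P -> R) \/ (P \/ R)) \/ R) = max(0, 0.4) = 0.4
(Q -> P): 0.1 ≤ 0.3, so result = 1
((~((P -> R) \/ (P \/ R)) \/ R) -> (Q -> P)): 0.4 ≤ 1, so result = 1
(Q /\ R) = min(0.1, 0.4) = 0.1
(P -> (Q /\ R)): 0.3 > 0.1, so result = 0.1
~P: Gödel ¬ of 0.3 = 0 (operand ≠ 0)
~Q: Gödel ¬ of 0.1 = 0 (operand ≠ 0)
(~P /\ ~Q) = min(0, 0) = 0
(P \/ (~P /\ ~Q)) = max(0.3, 0) = 0.3
((P -> (Q /\ R)) /\ (P \/ (~P /\ ~Q))) = min(0.1, 0.3) = 0.1
(((~((P -> R) \/ (P \/ R)) \/ R) -> (Q -> P)) -> ((P -> (Q /\ R)) /\ (P \/ (~P /\ ~Q)))): 1 > 0.1, so result = 0.1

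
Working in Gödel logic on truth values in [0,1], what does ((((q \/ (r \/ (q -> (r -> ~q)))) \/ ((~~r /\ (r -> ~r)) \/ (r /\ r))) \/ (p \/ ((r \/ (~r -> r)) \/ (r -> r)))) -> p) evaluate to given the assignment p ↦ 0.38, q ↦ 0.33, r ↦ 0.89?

0.38

~q: Gödel ¬ of 0.33 = 0 (operand ≠ 0)
(r -> ~q): 0.89 > 0, so result = 0
(q -> (r -> ~q)): 0.33 > 0, so result = 0
(r \/ (q -> (r -> ~q))) = max(0.89, 0) = 0.89
(q \/ (r \/ (q -> (r -> ~q)))) = max(0.33, 0.89) = 0.89
~r: Gödel ¬ of 0.89 = 0 (operand ≠ 0)
~~r: Gödel ¬ of 0 = 1 (operand is 0)
~r: Gödel ¬ of 0.89 = 0 (operand ≠ 0)
(r -> ~r): 0.89 > 0, so result = 0
(~~r /\ (r -> ~r)) = min(1, 0) = 0
(r /\ r) = min(0.89, 0.89) = 0.89
((~~r /\ (r -> ~r)) \/ (r /\ r)) = max(0, 0.89) = 0.89
((q \/ (r \/ (q -> (r -> ~q)))) \/ ((~~r /\ (r -> ~r)) \/ (r /\ r))) = max(0.89, 0.89) = 0.89
~r: Gödel ¬ of 0.89 = 0 (operand ≠ 0)
(~r -> r): 0 ≤ 0.89, so result = 1
(r \/ (~r -> r)) = max(0.89, 1) = 1
(r -> r): 0.89 ≤ 0.89, so result = 1
((r \/ (~r -> r)) \/ (r -> r)) = max(1, 1) = 1
(p \/ ((r \/ (~r -> r)) \/ (r -> r))) = max(0.38, 1) = 1
(((q \/ (r \/ (q -> (r -> ~q)))) \/ ((~~r /\ (r -> ~r)) \/ (r /\ r))) \/ (p \/ ((r \/ (~r -> r)) \/ (r -> r)))) = max(0.89, 1) = 1
((((q \/ (r \/ (q -> (r -> ~q)))) \/ ((~~r /\ (r -> ~r)) \/ (r /\ r))) \/ (p \/ ((r \/ (~r -> r)) \/ (r -> r)))) -> p): 1 > 0.38, so result = 0.38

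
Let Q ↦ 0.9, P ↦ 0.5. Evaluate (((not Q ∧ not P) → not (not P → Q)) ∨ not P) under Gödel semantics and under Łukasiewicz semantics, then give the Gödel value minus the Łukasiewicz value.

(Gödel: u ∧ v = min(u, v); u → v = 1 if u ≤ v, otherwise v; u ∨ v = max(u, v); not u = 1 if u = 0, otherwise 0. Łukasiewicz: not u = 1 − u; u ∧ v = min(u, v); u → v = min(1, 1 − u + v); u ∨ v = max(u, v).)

Gödel evaluation:
  not Q: Gödel ¬ of 0.9 = 0 (operand ≠ 0)
  not P: Gödel ¬ of 0.5 = 0 (operand ≠ 0)
  (not Q ∧ not P) = min(0, 0) = 0
  not P: Gödel ¬ of 0.5 = 0 (operand ≠ 0)
  (not P → Q): 0 ≤ 0.9, so result = 1
  not (not P → Q): Gödel ¬ of 1 = 0 (operand ≠ 0)
  ((not Q ∧ not P) → not (not P → Q)): 0 ≤ 0, so result = 1
  not P: Gödel ¬ of 0.5 = 0 (operand ≠ 0)
  (((not Q ∧ not P) → not (not P → Q)) ∨ not P) = max(1, 0) = 1
  Gödel value = 1
Łukasiewicz evaluation:
  not Q: Łukasiewicz ¬ gives 1 − 0.9 = 0.1
  not P: Łukasiewicz ¬ gives 1 − 0.5 = 0.5
  (not Q ∧ not P) = min(0.1, 0.5) = 0.1
  not P: Łukasiewicz ¬ gives 1 − 0.5 = 0.5
  (not P → Q): min(1, 1 − 0.5 + 0.9) = 1
  not (not P → Q): Łukasiewicz ¬ gives 1 − 1 = 0
  ((not Q ∧ not P) → not (not P → Q)): min(1, 1 − 0.1 + 0) = 0.9
  not P: Łukasiewicz ¬ gives 1 − 0.5 = 0.5
  (((not Q ∧ not P) → not (not P → Q)) ∨ not P) = max(0.9, 0.5) = 0.9
  Łukasiewicz value = 0.9
Difference: 1 − 0.9 = 0.10

0.10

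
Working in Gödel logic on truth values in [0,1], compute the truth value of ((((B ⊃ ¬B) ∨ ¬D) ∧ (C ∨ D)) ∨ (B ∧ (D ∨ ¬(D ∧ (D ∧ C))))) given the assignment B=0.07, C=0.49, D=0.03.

0.03

¬B: Gödel ¬ of 0.07 = 0 (operand ≠ 0)
(B ⊃ ¬B): 0.07 > 0, so result = 0
¬D: Gödel ¬ of 0.03 = 0 (operand ≠ 0)
((B ⊃ ¬B) ∨ ¬D) = max(0, 0) = 0
(C ∨ D) = max(0.49, 0.03) = 0.49
(((B ⊃ ¬B) ∨ ¬D) ∧ (C ∨ D)) = min(0, 0.49) = 0
(D ∧ C) = min(0.03, 0.49) = 0.03
(D ∧ (D ∧ C)) = min(0.03, 0.03) = 0.03
¬(D ∧ (D ∧ C)): Gödel ¬ of 0.03 = 0 (operand ≠ 0)
(D ∨ ¬(D ∧ (D ∧ C))) = max(0.03, 0) = 0.03
(B ∧ (D ∨ ¬(D ∧ (D ∧ C)))) = min(0.07, 0.03) = 0.03
((((B ⊃ ¬B) ∨ ¬D) ∧ (C ∨ D)) ∨ (B ∧ (D ∨ ¬(D ∧ (D ∧ C))))) = max(0, 0.03) = 0.03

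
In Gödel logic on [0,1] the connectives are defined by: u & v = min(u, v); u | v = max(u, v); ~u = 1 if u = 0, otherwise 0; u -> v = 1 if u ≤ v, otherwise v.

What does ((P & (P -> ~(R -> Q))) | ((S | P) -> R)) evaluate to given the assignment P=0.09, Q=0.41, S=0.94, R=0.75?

(R -> Q): 0.75 > 0.41, so result = 0.41
~(R -> Q): Gödel ¬ of 0.41 = 0 (operand ≠ 0)
(P -> ~(R -> Q)): 0.09 > 0, so result = 0
(P & (P -> ~(R -> Q))) = min(0.09, 0) = 0
(S | P) = max(0.94, 0.09) = 0.94
((S | P) -> R): 0.94 > 0.75, so result = 0.75
((P & (P -> ~(R -> Q))) | ((S | P) -> R)) = max(0, 0.75) = 0.75

0.75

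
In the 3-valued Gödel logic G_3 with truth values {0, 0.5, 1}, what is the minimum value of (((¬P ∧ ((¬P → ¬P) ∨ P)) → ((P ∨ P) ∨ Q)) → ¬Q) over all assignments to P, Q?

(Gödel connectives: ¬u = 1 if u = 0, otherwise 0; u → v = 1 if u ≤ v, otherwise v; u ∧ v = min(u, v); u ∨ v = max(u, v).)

0.00

The minimum is attained at P = 0, Q = 0.5:
  ¬P: Gödel ¬ of 0 = 1 (operand is 0)
  ¬P: Gödel ¬ of 0 = 1 (operand is 0)
  ¬P: Gödel ¬ of 0 = 1 (operand is 0)
  (¬P → ¬P): 1 ≤ 1, so result = 1
  ((¬P → ¬P) ∨ P) = max(1, 0) = 1
  (¬P ∧ ((¬P → ¬P) ∨ P)) = min(1, 1) = 1
  (P ∨ P) = max(0, 0) = 0
  ((P ∨ P) ∨ Q) = max(0, 0.5) = 0.5
  ((¬P ∧ ((¬P → ¬P) ∨ P)) → ((P ∨ P) ∨ Q)): 1 > 0.5, so result = 0.5
  ¬Q: Gödel ¬ of 0.5 = 0 (operand ≠ 0)
  (((¬P ∧ ((¬P → ¬P) ∨ P)) → ((P ∨ P) ∨ Q)) → ¬Q): 0.5 > 0, so result = 0
Checking all 9 assignments confirms none give a value below 0.00.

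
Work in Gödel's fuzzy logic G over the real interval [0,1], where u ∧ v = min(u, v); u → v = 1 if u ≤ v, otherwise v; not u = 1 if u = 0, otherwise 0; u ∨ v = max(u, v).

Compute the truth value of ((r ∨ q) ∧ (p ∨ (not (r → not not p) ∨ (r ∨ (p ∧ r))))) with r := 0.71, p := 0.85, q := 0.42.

(r ∨ q) = max(0.71, 0.42) = 0.71
not p: Gödel ¬ of 0.85 = 0 (operand ≠ 0)
not not p: Gödel ¬ of 0 = 1 (operand is 0)
(r → not not p): 0.71 ≤ 1, so result = 1
not (r → not not p): Gödel ¬ of 1 = 0 (operand ≠ 0)
(p ∧ r) = min(0.85, 0.71) = 0.71
(r ∨ (p ∧ r)) = max(0.71, 0.71) = 0.71
(not (r → not not p) ∨ (r ∨ (p ∧ r))) = max(0, 0.71) = 0.71
(p ∨ (not (r → not not p) ∨ (r ∨ (p ∧ r)))) = max(0.85, 0.71) = 0.85
((r ∨ q) ∧ (p ∨ (not (r → not not p) ∨ (r ∨ (p ∧ r))))) = min(0.71, 0.85) = 0.71

0.71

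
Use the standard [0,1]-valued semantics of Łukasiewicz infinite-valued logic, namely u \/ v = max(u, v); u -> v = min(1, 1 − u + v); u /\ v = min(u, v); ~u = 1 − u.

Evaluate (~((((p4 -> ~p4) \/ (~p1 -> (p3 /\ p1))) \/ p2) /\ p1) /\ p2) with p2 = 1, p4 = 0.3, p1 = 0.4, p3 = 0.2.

~p4: Łukasiewicz ¬ gives 1 − 0.3 = 0.7
(p4 -> ~p4): min(1, 1 − 0.3 + 0.7) = 1
~p1: Łukasiewicz ¬ gives 1 − 0.4 = 0.6
(p3 /\ p1) = min(0.2, 0.4) = 0.2
(~p1 -> (p3 /\ p1)): min(1, 1 − 0.6 + 0.2) = 0.6
((p4 -> ~p4) \/ (~p1 -> (p3 /\ p1))) = max(1, 0.6) = 1
(((p4 -> ~p4) \/ (~p1 -> (p3 /\ p1))) \/ p2) = max(1, 1) = 1
((((p4 -> ~p4) \/ (~p1 -> (p3 /\ p1))) \/ p2) /\ p1) = min(1, 0.4) = 0.4
~((((p4 -> ~p4) \/ (~p1 -> (p3 /\ p1))) \/ p2) /\ p1): Łukasiewicz ¬ gives 1 − 0.4 = 0.6
(~((((p4 -> ~p4) \/ (~p1 -> (p3 /\ p1))) \/ p2) /\ p1) /\ p2) = min(0.6, 1) = 0.6

0.60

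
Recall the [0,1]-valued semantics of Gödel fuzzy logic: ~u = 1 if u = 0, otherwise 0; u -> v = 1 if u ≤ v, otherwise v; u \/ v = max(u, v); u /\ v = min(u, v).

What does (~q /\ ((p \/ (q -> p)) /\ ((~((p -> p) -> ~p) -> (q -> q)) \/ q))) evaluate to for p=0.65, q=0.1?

~q: Gödel ¬ of 0.1 = 0 (operand ≠ 0)
(q -> p): 0.1 ≤ 0.65, so result = 1
(p \/ (q -> p)) = max(0.65, 1) = 1
(p -> p): 0.65 ≤ 0.65, so result = 1
~p: Gödel ¬ of 0.65 = 0 (operand ≠ 0)
((p -> p) -> ~p): 1 > 0, so result = 0
~((p -> p) -> ~p): Gödel ¬ of 0 = 1 (operand is 0)
(q -> q): 0.1 ≤ 0.1, so result = 1
(~((p -> p) -> ~p) -> (q -> q)): 1 ≤ 1, so result = 1
((~((p -> p) -> ~p) -> (q -> q)) \/ q) = max(1, 0.1) = 1
((p \/ (q -> p)) /\ ((~((p -> p) -> ~p) -> (q -> q)) \/ q)) = min(1, 1) = 1
(~q /\ ((p \/ (q -> p)) /\ ((~((p -> p) -> ~p) -> (q -> q)) \/ q))) = min(0, 1) = 0

0.00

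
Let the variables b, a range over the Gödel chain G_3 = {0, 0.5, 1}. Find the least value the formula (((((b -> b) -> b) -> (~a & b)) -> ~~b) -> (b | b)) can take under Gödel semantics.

The minimum is attained at b = 0.5, a = 0:
  (b -> b): 0.5 ≤ 0.5, so result = 1
  ((b -> b) -> b): 1 > 0.5, so result = 0.5
  ~a: Gödel ¬ of 0 = 1 (operand is 0)
  (~a & b) = min(1, 0.5) = 0.5
  (((b -> b) -> b) -> (~a & b)): 0.5 ≤ 0.5, so result = 1
  ~b: Gödel ¬ of 0.5 = 0 (operand ≠ 0)
  ~~b: Gödel ¬ of 0 = 1 (operand is 0)
  ((((b -> b) -> b) -> (~a & b)) -> ~~b): 1 ≤ 1, so result = 1
  (b | b) = max(0.5, 0.5) = 0.5
  (((((b -> b) -> b) -> (~a & b)) -> ~~b) -> (b | b)): 1 > 0.5, so result = 0.5
Checking all 9 assignments confirms none give a value below 0.50.

0.50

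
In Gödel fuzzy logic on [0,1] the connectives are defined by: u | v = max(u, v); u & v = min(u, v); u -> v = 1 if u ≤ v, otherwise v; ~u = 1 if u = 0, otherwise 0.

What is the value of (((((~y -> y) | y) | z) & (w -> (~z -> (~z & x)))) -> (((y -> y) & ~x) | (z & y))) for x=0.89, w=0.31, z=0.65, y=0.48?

0.48

~y: Gödel ¬ of 0.48 = 0 (operand ≠ 0)
(~y -> y): 0 ≤ 0.48, so result = 1
((~y -> y) | y) = max(1, 0.48) = 1
(((~y -> y) | y) | z) = max(1, 0.65) = 1
~z: Gödel ¬ of 0.65 = 0 (operand ≠ 0)
~z: Gödel ¬ of 0.65 = 0 (operand ≠ 0)
(~z & x) = min(0, 0.89) = 0
(~z -> (~z & x)): 0 ≤ 0, so result = 1
(w -> (~z -> (~z & x))): 0.31 ≤ 1, so result = 1
((((~y -> y) | y) | z) & (w -> (~z -> (~z & x)))) = min(1, 1) = 1
(y -> y): 0.48 ≤ 0.48, so result = 1
~x: Gödel ¬ of 0.89 = 0 (operand ≠ 0)
((y -> y) & ~x) = min(1, 0) = 0
(z & y) = min(0.65, 0.48) = 0.48
(((y -> y) & ~x) | (z & y)) = max(0, 0.48) = 0.48
(((((~y -> y) | y) | z) & (w -> (~z -> (~z & x)))) -> (((y -> y) & ~x) | (z & y))): 1 > 0.48, so result = 0.48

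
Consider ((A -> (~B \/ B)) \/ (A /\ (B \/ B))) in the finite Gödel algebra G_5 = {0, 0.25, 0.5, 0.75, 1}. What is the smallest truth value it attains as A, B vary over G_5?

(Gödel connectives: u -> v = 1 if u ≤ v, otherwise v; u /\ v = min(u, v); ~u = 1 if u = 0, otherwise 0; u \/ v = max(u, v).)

0.25

The minimum is attained at A = 0.5, B = 0.25:
  ~B: Gödel ¬ of 0.25 = 0 (operand ≠ 0)
  (~B \/ B) = max(0, 0.25) = 0.25
  (A -> (~B \/ B)): 0.5 > 0.25, so result = 0.25
  (B \/ B) = max(0.25, 0.25) = 0.25
  (A /\ (B \/ B)) = min(0.5, 0.25) = 0.25
  ((A -> (~B \/ B)) \/ (A /\ (B \/ B))) = max(0.25, 0.25) = 0.25
Checking all 25 assignments confirms none give a value below 0.25.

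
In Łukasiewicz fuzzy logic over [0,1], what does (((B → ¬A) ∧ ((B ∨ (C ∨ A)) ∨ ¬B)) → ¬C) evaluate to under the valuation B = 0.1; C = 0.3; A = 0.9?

0.80

¬A: Łukasiewicz ¬ gives 1 − 0.9 = 0.1
(B → ¬A): min(1, 1 − 0.1 + 0.1) = 1
(C ∨ A) = max(0.3, 0.9) = 0.9
(B ∨ (C ∨ A)) = max(0.1, 0.9) = 0.9
¬B: Łukasiewicz ¬ gives 1 − 0.1 = 0.9
((B ∨ (C ∨ A)) ∨ ¬B) = max(0.9, 0.9) = 0.9
((B → ¬A) ∧ ((B ∨ (C ∨ A)) ∨ ¬B)) = min(1, 0.9) = 0.9
¬C: Łukasiewicz ¬ gives 1 − 0.3 = 0.7
(((B → ¬A) ∧ ((B ∨ (C ∨ A)) ∨ ¬B)) → ¬C): min(1, 1 − 0.9 + 0.7) = 0.8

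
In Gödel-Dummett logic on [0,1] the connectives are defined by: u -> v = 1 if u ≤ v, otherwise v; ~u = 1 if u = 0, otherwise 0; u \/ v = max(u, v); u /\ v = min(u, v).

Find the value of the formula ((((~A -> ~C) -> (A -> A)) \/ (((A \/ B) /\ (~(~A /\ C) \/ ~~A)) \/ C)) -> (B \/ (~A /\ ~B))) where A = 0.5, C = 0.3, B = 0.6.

0.60

~A: Gödel ¬ of 0.5 = 0 (operand ≠ 0)
~C: Gödel ¬ of 0.3 = 0 (operand ≠ 0)
(~A -> ~C): 0 ≤ 0, so result = 1
(A -> A): 0.5 ≤ 0.5, so result = 1
((~A -> ~C) -> (A -> A)): 1 ≤ 1, so result = 1
(A \/ B) = max(0.5, 0.6) = 0.6
~A: Gödel ¬ of 0.5 = 0 (operand ≠ 0)
(~A /\ C) = min(0, 0.3) = 0
~(~A /\ C): Gödel ¬ of 0 = 1 (operand is 0)
~A: Gödel ¬ of 0.5 = 0 (operand ≠ 0)
~~A: Gödel ¬ of 0 = 1 (operand is 0)
(~(~A /\ C) \/ ~~A) = max(1, 1) = 1
((A \/ B) /\ (~(~A /\ C) \/ ~~A)) = min(0.6, 1) = 0.6
(((A \/ B) /\ (~(~A /\ C) \/ ~~A)) \/ C) = max(0.6, 0.3) = 0.6
(((~A -> ~C) -> (A -> A)) \/ (((A \/ B) /\ (~(~A /\ C) \/ ~~A)) \/ C)) = max(1, 0.6) = 1
~A: Gödel ¬ of 0.5 = 0 (operand ≠ 0)
~B: Gödel ¬ of 0.6 = 0 (operand ≠ 0)
(~A /\ ~B) = min(0, 0) = 0
(B \/ (~A /\ ~B)) = max(0.6, 0) = 0.6
((((~A -> ~C) -> (A -> A)) \/ (((A \/ B) /\ (~(~A /\ C) \/ ~~A)) \/ C)) -> (B \/ (~A /\ ~B))): 1 > 0.6, so result = 0.6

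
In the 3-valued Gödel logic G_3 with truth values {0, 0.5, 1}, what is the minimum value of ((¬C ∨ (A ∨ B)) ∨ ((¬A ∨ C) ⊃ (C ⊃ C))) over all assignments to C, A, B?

Every assignment gives 1. For instance at C = 0, A = 0, B = 0:
  ¬C: Gödel ¬ of 0 = 1 (operand is 0)
  (A ∨ B) = max(0, 0) = 0
  (¬C ∨ (A ∨ B)) = max(1, 0) = 1
  ¬A: Gödel ¬ of 0 = 1 (operand is 0)
  (¬A ∨ C) = max(1, 0) = 1
  (C ⊃ C): 0 ≤ 0, so result = 1
  ((¬A ∨ C) ⊃ (C ⊃ C)): 1 ≤ 1, so result = 1
  ((¬C ∨ (A ∨ B)) ∨ ((¬A ∨ C) ⊃ (C ⊃ C))) = max(1, 1) = 1
All 27 assignments give value 1 — the formula is a G_3-tautology.

1.00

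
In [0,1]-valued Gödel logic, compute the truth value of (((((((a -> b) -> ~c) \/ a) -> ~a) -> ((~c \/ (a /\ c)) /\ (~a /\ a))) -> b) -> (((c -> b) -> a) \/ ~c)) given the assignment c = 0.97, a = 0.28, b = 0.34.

0.28

(a -> b): 0.28 ≤ 0.34, so result = 1
~c: Gödel ¬ of 0.97 = 0 (operand ≠ 0)
((a -> b) -> ~c): 1 > 0, so result = 0
(((a -> b) -> ~c) \/ a) = max(0, 0.28) = 0.28
~a: Gödel ¬ of 0.28 = 0 (operand ≠ 0)
((((a -> b) -> ~c) \/ a) -> ~a): 0.28 > 0, so result = 0
~c: Gödel ¬ of 0.97 = 0 (operand ≠ 0)
(a /\ c) = min(0.28, 0.97) = 0.28
(~c \/ (a /\ c)) = max(0, 0.28) = 0.28
~a: Gödel ¬ of 0.28 = 0 (operand ≠ 0)
(~a /\ a) = min(0, 0.28) = 0
((~c \/ (a /\ c)) /\ (~a /\ a)) = min(0.28, 0) = 0
(((((a -> b) -> ~c) \/ a) -> ~a) -> ((~c \/ (a /\ c)) /\ (~a /\ a))): 0 ≤ 0, so result = 1
((((((a -> b) -> ~c) \/ a) -> ~a) -> ((~c \/ (a /\ c)) /\ (~a /\ a))) -> b): 1 > 0.34, so result = 0.34
(c -> b): 0.97 > 0.34, so result = 0.34
((c -> b) -> a): 0.34 > 0.28, so result = 0.28
~c: Gödel ¬ of 0.97 = 0 (operand ≠ 0)
(((c -> b) -> a) \/ ~c) = max(0.28, 0) = 0.28
(((((((a -> b) -> ~c) \/ a) -> ~a) -> ((~c \/ (a /\ c)) /\ (~a /\ a))) -> b) -> (((c -> b) -> a) \/ ~c)): 0.34 > 0.28, so result = 0.28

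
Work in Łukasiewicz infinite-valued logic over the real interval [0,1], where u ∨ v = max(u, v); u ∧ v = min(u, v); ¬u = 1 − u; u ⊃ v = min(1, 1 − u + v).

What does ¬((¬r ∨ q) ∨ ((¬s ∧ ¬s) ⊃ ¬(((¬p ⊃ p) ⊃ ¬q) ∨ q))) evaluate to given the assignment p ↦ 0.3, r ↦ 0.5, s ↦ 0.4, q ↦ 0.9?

¬r: Łukasiewicz ¬ gives 1 − 0.5 = 0.5
(¬r ∨ q) = max(0.5, 0.9) = 0.9
¬s: Łukasiewicz ¬ gives 1 − 0.4 = 0.6
¬s: Łukasiewicz ¬ gives 1 − 0.4 = 0.6
(¬s ∧ ¬s) = min(0.6, 0.6) = 0.6
¬p: Łukasiewicz ¬ gives 1 − 0.3 = 0.7
(¬p ⊃ p): min(1, 1 − 0.7 + 0.3) = 0.6
¬q: Łukasiewicz ¬ gives 1 − 0.9 = 0.1
((¬p ⊃ p) ⊃ ¬q): min(1, 1 − 0.6 + 0.1) = 0.5
(((¬p ⊃ p) ⊃ ¬q) ∨ q) = max(0.5, 0.9) = 0.9
¬(((¬p ⊃ p) ⊃ ¬q) ∨ q): Łukasiewicz ¬ gives 1 − 0.9 = 0.1
((¬s ∧ ¬s) ⊃ ¬(((¬p ⊃ p) ⊃ ¬q) ∨ q)): min(1, 1 − 0.6 + 0.1) = 0.5
((¬r ∨ q) ∨ ((¬s ∧ ¬s) ⊃ ¬(((¬p ⊃ p) ⊃ ¬q) ∨ q))) = max(0.9, 0.5) = 0.9
¬((¬r ∨ q) ∨ ((¬s ∧ ¬s) ⊃ ¬(((¬p ⊃ p) ⊃ ¬q) ∨ q))): Łukasiewicz ¬ gives 1 − 0.9 = 0.1

0.10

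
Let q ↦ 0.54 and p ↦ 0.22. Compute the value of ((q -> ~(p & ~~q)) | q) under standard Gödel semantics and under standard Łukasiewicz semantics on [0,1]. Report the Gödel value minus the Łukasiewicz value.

Gödel evaluation:
  ~q: Gödel ¬ of 0.54 = 0 (operand ≠ 0)
  ~~q: Gödel ¬ of 0 = 1 (operand is 0)
  (p & ~~q) = min(0.22, 1) = 0.22
  ~(p & ~~q): Gödel ¬ of 0.22 = 0 (operand ≠ 0)
  (q -> ~(p & ~~q)): 0.54 > 0, so result = 0
  ((q -> ~(p & ~~q)) | q) = max(0, 0.54) = 0.54
  Gödel value = 0.54
Łukasiewicz evaluation:
  ~q: Łukasiewicz ¬ gives 1 − 0.54 = 0.46
  ~~q: Łukasiewicz ¬ gives 1 − 0.46 = 0.54
  (p & ~~q) = min(0.22, 0.54) = 0.22
  ~(p & ~~q): Łukasiewicz ¬ gives 1 − 0.22 = 0.78
  (q -> ~(p & ~~q)): min(1, 1 − 0.54 + 0.78) = 1
  ((q -> ~(p & ~~q)) | q) = max(1, 0.54) = 1
  Łukasiewicz value = 1
Difference: 0.54 − 1 = -0.46

-0.46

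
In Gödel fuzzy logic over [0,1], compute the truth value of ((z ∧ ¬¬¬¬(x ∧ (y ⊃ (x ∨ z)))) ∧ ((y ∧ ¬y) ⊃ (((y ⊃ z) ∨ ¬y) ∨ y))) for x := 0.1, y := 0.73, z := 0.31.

0.31

(x ∨ z) = max(0.1, 0.31) = 0.31
(y ⊃ (x ∨ z)): 0.73 > 0.31, so result = 0.31
(x ∧ (y ⊃ (x ∨ z))) = min(0.1, 0.31) = 0.1
¬(x ∧ (y ⊃ (x ∨ z))): Gödel ¬ of 0.1 = 0 (operand ≠ 0)
¬¬(x ∧ (y ⊃ (x ∨ z))): Gödel ¬ of 0 = 1 (operand is 0)
¬¬¬(x ∧ (y ⊃ (x ∨ z))): Gödel ¬ of 1 = 0 (operand ≠ 0)
¬¬¬¬(x ∧ (y ⊃ (x ∨ z))): Gödel ¬ of 0 = 1 (operand is 0)
(z ∧ ¬¬¬¬(x ∧ (y ⊃ (x ∨ z)))) = min(0.31, 1) = 0.31
¬y: Gödel ¬ of 0.73 = 0 (operand ≠ 0)
(y ∧ ¬y) = min(0.73, 0) = 0
(y ⊃ z): 0.73 > 0.31, so result = 0.31
¬y: Gödel ¬ of 0.73 = 0 (operand ≠ 0)
((y ⊃ z) ∨ ¬y) = max(0.31, 0) = 0.31
(((y ⊃ z) ∨ ¬y) ∨ y) = max(0.31, 0.73) = 0.73
((y ∧ ¬y) ⊃ (((y ⊃ z) ∨ ¬y) ∨ y)): 0 ≤ 0.73, so result = 1
((z ∧ ¬¬¬¬(x ∧ (y ⊃ (x ∨ z)))) ∧ ((y ∧ ¬y) ⊃ (((y ⊃ z) ∨ ¬y) ∨ y))) = min(0.31, 1) = 0.31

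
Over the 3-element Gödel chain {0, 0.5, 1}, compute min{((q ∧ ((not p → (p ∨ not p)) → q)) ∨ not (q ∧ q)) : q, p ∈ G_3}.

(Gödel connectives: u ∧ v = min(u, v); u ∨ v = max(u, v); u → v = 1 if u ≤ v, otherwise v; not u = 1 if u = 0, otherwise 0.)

The minimum is attained at q = 0.5, p = 0:
  not p: Gödel ¬ of 0 = 1 (operand is 0)
  not p: Gödel ¬ of 0 = 1 (operand is 0)
  (p ∨ not p) = max(0, 1) = 1
  (not p → (p ∨ not p)): 1 ≤ 1, so result = 1
  ((not p → (p ∨ not p)) → q): 1 > 0.5, so result = 0.5
  (q ∧ ((not p → (p ∨ not p)) → q)) = min(0.5, 0.5) = 0.5
  (q ∧ q) = min(0.5, 0.5) = 0.5
  not (q ∧ q): Gödel ¬ of 0.5 = 0 (operand ≠ 0)
  ((q ∧ ((not p → (p ∨ not p)) → q)) ∨ not (q ∧ q)) = max(0.5, 0) = 0.5
Checking all 9 assignments confirms none give a value below 0.50.

0.50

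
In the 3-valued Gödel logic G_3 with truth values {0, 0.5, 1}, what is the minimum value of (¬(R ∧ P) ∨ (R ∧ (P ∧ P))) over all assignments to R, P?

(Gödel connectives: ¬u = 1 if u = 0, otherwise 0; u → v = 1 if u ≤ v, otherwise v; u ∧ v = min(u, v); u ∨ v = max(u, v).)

The minimum is attained at R = 0.5, P = 0.5:
  (R ∧ P) = min(0.5, 0.5) = 0.5
  ¬(R ∧ P): Gödel ¬ of 0.5 = 0 (operand ≠ 0)
  (P ∧ P) = min(0.5, 0.5) = 0.5
  (R ∧ (P ∧ P)) = min(0.5, 0.5) = 0.5
  (¬(R ∧ P) ∨ (R ∧ (P ∧ P))) = max(0, 0.5) = 0.5
Checking all 9 assignments confirms none give a value below 0.50.

0.50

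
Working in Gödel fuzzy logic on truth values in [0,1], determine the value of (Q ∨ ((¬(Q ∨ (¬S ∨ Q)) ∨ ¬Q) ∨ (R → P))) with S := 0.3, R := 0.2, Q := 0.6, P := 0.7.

1.00

¬S: Gödel ¬ of 0.3 = 0 (operand ≠ 0)
(¬S ∨ Q) = max(0, 0.6) = 0.6
(Q ∨ (¬S ∨ Q)) = max(0.6, 0.6) = 0.6
¬(Q ∨ (¬S ∨ Q)): Gödel ¬ of 0.6 = 0 (operand ≠ 0)
¬Q: Gödel ¬ of 0.6 = 0 (operand ≠ 0)
(¬(Q ∨ (¬S ∨ Q)) ∨ ¬Q) = max(0, 0) = 0
(R → P): 0.2 ≤ 0.7, so result = 1
((¬(Q ∨ (¬S ∨ Q)) ∨ ¬Q) ∨ (R → P)) = max(0, 1) = 1
(Q ∨ ((¬(Q ∨ (¬S ∨ Q)) ∨ ¬Q) ∨ (R → P))) = max(0.6, 1) = 1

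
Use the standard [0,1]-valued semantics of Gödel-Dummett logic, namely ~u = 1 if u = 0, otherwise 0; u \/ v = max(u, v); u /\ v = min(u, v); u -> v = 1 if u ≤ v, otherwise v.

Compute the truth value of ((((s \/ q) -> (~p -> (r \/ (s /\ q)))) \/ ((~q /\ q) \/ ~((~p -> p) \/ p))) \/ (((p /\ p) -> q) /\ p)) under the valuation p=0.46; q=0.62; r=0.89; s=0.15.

(s \/ q) = max(0.15, 0.62) = 0.62
~p: Gödel ¬ of 0.46 = 0 (operand ≠ 0)
(s /\ q) = min(0.15, 0.62) = 0.15
(r \/ (s /\ q)) = max(0.89, 0.15) = 0.89
(~p -> (r \/ (s /\ q))): 0 ≤ 0.89, so result = 1
((s \/ q) -> (~p -> (r \/ (s /\ q)))): 0.62 ≤ 1, so result = 1
~q: Gödel ¬ of 0.62 = 0 (operand ≠ 0)
(~q /\ q) = min(0, 0.62) = 0
~p: Gödel ¬ of 0.46 = 0 (operand ≠ 0)
(~p -> p): 0 ≤ 0.46, so result = 1
((~p -> p) \/ p) = max(1, 0.46) = 1
~((~p -> p) \/ p): Gödel ¬ of 1 = 0 (operand ≠ 0)
((~q /\ q) \/ ~((~p -> p) \/ p)) = max(0, 0) = 0
(((s \/ q) -> (~p -> (r \/ (s /\ q)))) \/ ((~q /\ q) \/ ~((~p -> p) \/ p))) = max(1, 0) = 1
(p /\ p) = min(0.46, 0.46) = 0.46
((p /\ p) -> q): 0.46 ≤ 0.62, so result = 1
(((p /\ p) -> q) /\ p) = min(1, 0.46) = 0.46
((((s \/ q) -> (~p -> (r \/ (s /\ q)))) \/ ((~q /\ q) \/ ~((~p -> p) \/ p))) \/ (((p /\ p) -> q) /\ p)) = max(1, 0.46) = 1

1.00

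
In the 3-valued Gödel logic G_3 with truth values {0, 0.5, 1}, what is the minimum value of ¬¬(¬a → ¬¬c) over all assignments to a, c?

The minimum is attained at a = 0, c = 0:
  ¬a: Gödel ¬ of 0 = 1 (operand is 0)
  ¬c: Gödel ¬ of 0 = 1 (operand is 0)
  ¬¬c: Gödel ¬ of 1 = 0 (operand ≠ 0)
  (¬a → ¬¬c): 1 > 0, so result = 0
  ¬(¬a → ¬¬c): Gödel ¬ of 0 = 1 (operand is 0)
  ¬¬(¬a → ¬¬c): Gödel ¬ of 1 = 0 (operand ≠ 0)
Checking all 9 assignments confirms none give a value below 0.00.

0.00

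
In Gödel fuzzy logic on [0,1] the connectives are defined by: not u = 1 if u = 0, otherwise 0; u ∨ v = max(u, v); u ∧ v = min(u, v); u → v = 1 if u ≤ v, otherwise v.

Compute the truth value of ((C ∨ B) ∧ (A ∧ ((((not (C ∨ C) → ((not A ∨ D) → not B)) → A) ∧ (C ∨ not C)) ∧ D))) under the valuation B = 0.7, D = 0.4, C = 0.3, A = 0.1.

0.10

(C ∨ B) = max(0.3, 0.7) = 0.7
(C ∨ C) = max(0.3, 0.3) = 0.3
not (C ∨ C): Gödel ¬ of 0.3 = 0 (operand ≠ 0)
not A: Gödel ¬ of 0.1 = 0 (operand ≠ 0)
(not A ∨ D) = max(0, 0.4) = 0.4
not B: Gödel ¬ of 0.7 = 0 (operand ≠ 0)
((not A ∨ D) → not B): 0.4 > 0, so result = 0
(not (C ∨ C) → ((not A ∨ D) → not B)): 0 ≤ 0, so result = 1
((not (C ∨ C) → ((not A ∨ D) → not B)) → A): 1 > 0.1, so result = 0.1
not C: Gödel ¬ of 0.3 = 0 (operand ≠ 0)
(C ∨ not C) = max(0.3, 0) = 0.3
(((not (C ∨ C) → ((not A ∨ D) → not B)) → A) ∧ (C ∨ not C)) = min(0.1, 0.3) = 0.1
((((not (C ∨ C) → ((not A ∨ D) → not B)) → A) ∧ (C ∨ not C)) ∧ D) = min(0.1, 0.4) = 0.1
(A ∧ ((((not (C ∨ C) → ((not A ∨ D) → not B)) → A) ∧ (C ∨ not C)) ∧ D)) = min(0.1, 0.1) = 0.1
((C ∨ B) ∧ (A ∧ ((((not (C ∨ C) → ((not A ∨ D) → not B)) → A) ∧ (C ∨ not C)) ∧ D))) = min(0.7, 0.1) = 0.1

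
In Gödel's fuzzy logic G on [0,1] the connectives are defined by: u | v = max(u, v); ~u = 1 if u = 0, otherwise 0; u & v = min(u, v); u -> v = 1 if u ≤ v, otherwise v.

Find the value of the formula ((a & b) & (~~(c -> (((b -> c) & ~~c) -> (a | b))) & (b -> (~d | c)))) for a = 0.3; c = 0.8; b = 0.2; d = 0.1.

(a & b) = min(0.3, 0.2) = 0.2
(b -> c): 0.2 ≤ 0.8, so result = 1
~c: Gödel ¬ of 0.8 = 0 (operand ≠ 0)
~~c: Gödel ¬ of 0 = 1 (operand is 0)
((b -> c) & ~~c) = min(1, 1) = 1
(a | b) = max(0.3, 0.2) = 0.3
(((b -> c) & ~~c) -> (a | b)): 1 > 0.3, so result = 0.3
(c -> (((b -> c) & ~~c) -> (a | b))): 0.8 > 0.3, so result = 0.3
~(c -> (((b -> c) & ~~c) -> (a | b))): Gödel ¬ of 0.3 = 0 (operand ≠ 0)
~~(c -> (((b -> c) & ~~c) -> (a | b))): Gödel ¬ of 0 = 1 (operand is 0)
~d: Gödel ¬ of 0.1 = 0 (operand ≠ 0)
(~d | c) = max(0, 0.8) = 0.8
(b -> (~d | c)): 0.2 ≤ 0.8, so result = 1
(~~(c -> (((b -> c) & ~~c) -> (a | b))) & (b -> (~d | c))) = min(1, 1) = 1
((a & b) & (~~(c -> (((b -> c) & ~~c) -> (a | b))) & (b -> (~d | c)))) = min(0.2, 1) = 0.2

0.20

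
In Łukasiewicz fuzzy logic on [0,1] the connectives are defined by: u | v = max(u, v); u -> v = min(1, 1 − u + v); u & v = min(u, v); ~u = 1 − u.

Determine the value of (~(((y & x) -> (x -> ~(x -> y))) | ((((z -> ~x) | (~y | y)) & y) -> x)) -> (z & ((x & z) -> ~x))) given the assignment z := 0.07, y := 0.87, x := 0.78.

0.98

(y & x) = min(0.87, 0.78) = 0.78
(x -> y): min(1, 1 − 0.78 + 0.87) = 1
~(x -> y): Łukasiewicz ¬ gives 1 − 1 = 0
(x -> ~(x -> y)): min(1, 1 − 0.78 + 0) = 0.22
((y & x) -> (x -> ~(x -> y))): min(1, 1 − 0.78 + 0.22) = 0.44
~x: Łukasiewicz ¬ gives 1 − 0.78 = 0.22
(z -> ~x): min(1, 1 − 0.07 + 0.22) = 1
~y: Łukasiewicz ¬ gives 1 − 0.87 = 0.13
(~y | y) = max(0.13, 0.87) = 0.87
((z -> ~x) | (~y | y)) = max(1, 0.87) = 1
(((z -> ~x) | (~y | y)) & y) = min(1, 0.87) = 0.87
((((z -> ~x) | (~y | y)) & y) -> x): min(1, 1 − 0.87 + 0.78) = 0.91
(((y & x) -> (x -> ~(x -> y))) | ((((z -> ~x) | (~y | y)) & y) -> x)) = max(0.44, 0.91) = 0.91
~(((y & x) -> (x -> ~(x -> y))) | ((((z -> ~x) | (~y | y)) & y) -> x)): Łukasiewicz ¬ gives 1 − 0.91 = 0.09
(x & z) = min(0.78, 0.07) = 0.07
~x: Łukasiewicz ¬ gives 1 − 0.78 = 0.22
((x & z) -> ~x): min(1, 1 − 0.07 + 0.22) = 1
(z & ((x & z) -> ~x)) = min(0.07, 1) = 0.07
(~(((y & x) -> (x -> ~(x -> y))) | ((((z -> ~x) | (~y | y)) & y) -> x)) -> (z & ((x & z) -> ~x))): min(1, 1 − 0.09 + 0.07) = 0.98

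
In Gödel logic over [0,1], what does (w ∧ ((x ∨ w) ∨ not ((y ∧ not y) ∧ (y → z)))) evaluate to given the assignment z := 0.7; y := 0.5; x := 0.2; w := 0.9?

(x ∨ w) = max(0.2, 0.9) = 0.9
not y: Gödel ¬ of 0.5 = 0 (operand ≠ 0)
(y ∧ not y) = min(0.5, 0) = 0
(y → z): 0.5 ≤ 0.7, so result = 1
((y ∧ not y) ∧ (y → z)) = min(0, 1) = 0
not ((y ∧ not y) ∧ (y → z)): Gödel ¬ of 0 = 1 (operand is 0)
((x ∨ w) ∨ not ((y ∧ not y) ∧ (y → z))) = max(0.9, 1) = 1
(w ∧ ((x ∨ w) ∨ not ((y ∧ not y) ∧ (y → z)))) = min(0.9, 1) = 0.9

0.90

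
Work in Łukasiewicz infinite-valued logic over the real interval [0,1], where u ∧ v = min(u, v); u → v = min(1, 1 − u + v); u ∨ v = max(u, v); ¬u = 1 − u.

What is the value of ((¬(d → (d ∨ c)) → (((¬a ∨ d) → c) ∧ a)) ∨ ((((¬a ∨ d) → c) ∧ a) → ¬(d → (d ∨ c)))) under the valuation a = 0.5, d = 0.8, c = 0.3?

1.00

(d ∨ c) = max(0.8, 0.3) = 0.8
(d → (d ∨ c)): min(1, 1 − 0.8 + 0.8) = 1
¬(d → (d ∨ c)): Łukasiewicz ¬ gives 1 − 1 = 0
¬a: Łukasiewicz ¬ gives 1 − 0.5 = 0.5
(¬a ∨ d) = max(0.5, 0.8) = 0.8
((¬a ∨ d) → c): min(1, 1 − 0.8 + 0.3) = 0.5
(((¬a ∨ d) → c) ∧ a) = min(0.5, 0.5) = 0.5
(¬(d → (d ∨ c)) → (((¬a ∨ d) → c) ∧ a)): min(1, 1 − 0 + 0.5) = 1
¬a: Łukasiewicz ¬ gives 1 − 0.5 = 0.5
(¬a ∨ d) = max(0.5, 0.8) = 0.8
((¬a ∨ d) → c): min(1, 1 − 0.8 + 0.3) = 0.5
(((¬a ∨ d) → c) ∧ a) = min(0.5, 0.5) = 0.5
(d ∨ c) = max(0.8, 0.3) = 0.8
(d → (d ∨ c)): min(1, 1 − 0.8 + 0.8) = 1
¬(d → (d ∨ c)): Łukasiewicz ¬ gives 1 − 1 = 0
((((¬a ∨ d) → c) ∧ a) → ¬(d → (d ∨ c))): min(1, 1 − 0.5 + 0) = 0.5
((¬(d → (d ∨ c)) → (((¬a ∨ d) → c) ∧ a)) ∨ ((((¬a ∨ d) → c) ∧ a) → ¬(d → (d ∨ c)))) = max(1, 0.5) = 1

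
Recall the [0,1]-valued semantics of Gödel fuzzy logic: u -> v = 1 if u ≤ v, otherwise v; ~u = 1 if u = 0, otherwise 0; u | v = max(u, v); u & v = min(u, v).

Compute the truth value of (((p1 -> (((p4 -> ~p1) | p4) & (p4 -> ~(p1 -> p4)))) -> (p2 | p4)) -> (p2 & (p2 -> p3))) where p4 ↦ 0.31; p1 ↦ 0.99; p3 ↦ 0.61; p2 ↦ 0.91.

0.61

~p1: Gödel ¬ of 0.99 = 0 (operand ≠ 0)
(p4 -> ~p1): 0.31 > 0, so result = 0
((p4 -> ~p1) | p4) = max(0, 0.31) = 0.31
(p1 -> p4): 0.99 > 0.31, so result = 0.31
~(p1 -> p4): Gödel ¬ of 0.31 = 0 (operand ≠ 0)
(p4 -> ~(p1 -> p4)): 0.31 > 0, so result = 0
(((p4 -> ~p1) | p4) & (p4 -> ~(p1 -> p4))) = min(0.31, 0) = 0
(p1 -> (((p4 -> ~p1) | p4) & (p4 -> ~(p1 -> p4)))): 0.99 > 0, so result = 0
(p2 | p4) = max(0.91, 0.31) = 0.91
((p1 -> (((p4 -> ~p1) | p4) & (p4 -> ~(p1 -> p4)))) -> (p2 | p4)): 0 ≤ 0.91, so result = 1
(p2 -> p3): 0.91 > 0.61, so result = 0.61
(p2 & (p2 -> p3)) = min(0.91, 0.61) = 0.61
(((p1 -> (((p4 -> ~p1) | p4) & (p4 -> ~(p1 -> p4)))) -> (p2 | p4)) -> (p2 & (p2 -> p3))): 1 > 0.61, so result = 0.61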